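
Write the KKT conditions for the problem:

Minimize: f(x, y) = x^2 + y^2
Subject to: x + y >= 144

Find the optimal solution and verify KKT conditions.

KKT conditions for min x^2 + y^2 s.t. x + y >= 144:
Stationarity: 2x = mu, 2y = mu
So x = y = mu/2.
Complementary slackness: mu*(x + y - 144) = 0
Primal feasibility: x + y >= 144; dual feasibility: mu >= 0
If mu = 0 then x = y = 0, but 0 + 0 < 144 is infeasible, so the constraint is active.
Constraint active: x + y = 2*(mu/2) = 144 => mu = 144
x = y = 72, f = 10368
Verify: stationarity 2*72 = 144 = mu; primal 72 + 72 = 144 >= 144; dual mu = 144 >= 0; complementary slackness 144*(144 - 144) = 0. All KKT conditions hold.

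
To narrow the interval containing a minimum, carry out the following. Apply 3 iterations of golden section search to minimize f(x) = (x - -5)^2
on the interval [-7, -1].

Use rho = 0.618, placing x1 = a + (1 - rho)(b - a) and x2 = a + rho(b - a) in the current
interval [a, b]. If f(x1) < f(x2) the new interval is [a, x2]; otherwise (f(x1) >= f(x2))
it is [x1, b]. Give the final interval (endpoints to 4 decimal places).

Golden section search for min of f(x) = (x - -5)^2 on [-7, -1].
Each step: x1 = a + (1 - rho)(b - a), x2 = a + rho(b - a); if f(x1) < f(x2) keep [a, x2], otherwise keep [x1, b].
Step 1: [-7.0000, -1.0000], x1=-4.7080 (f=0.0853), x2=-3.2920 (f=2.9173); f(x1) < f(x2) => keep [-7.0000, -3.2920]
Step 2: [-7.0000, -3.2920], x1=-5.5835 (f=0.3405), x2=-4.7085 (f=0.0850); f(x1) > f(x2) => keep [-5.5835, -3.2920]
Step 3: [-5.5835, -3.2920], x1=-4.7082 (f=0.0852), x2=-4.1674 (f=0.6933); f(x1) < f(x2) => keep [-5.5835, -4.1674]
Final interval: [-5.5835, -4.1674]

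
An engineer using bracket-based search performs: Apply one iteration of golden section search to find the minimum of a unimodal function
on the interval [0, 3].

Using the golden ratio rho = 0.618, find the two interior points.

Golden section search on [0, 3].
Golden ratio rho = 0.618 (approx).
Interior points:
  x_1 = 0 + (1-0.618)*3 = 1.1460
  x_2 = 0 + 0.618*3 = 1.8540
Compare f(x_1) and f(x_2) to determine which subinterval to keep.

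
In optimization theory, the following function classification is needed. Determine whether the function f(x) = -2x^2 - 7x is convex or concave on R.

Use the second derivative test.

f(x) = -2x^2 - 7x
f'(x) = -4x - 7
f''(x) = -4
Since f''(x) = -4 < 0 for all x, f is concave on R.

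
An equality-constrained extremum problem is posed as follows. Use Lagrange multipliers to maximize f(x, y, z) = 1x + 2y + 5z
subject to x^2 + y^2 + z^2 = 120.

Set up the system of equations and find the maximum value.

Lagrange conditions: 1 = 2*lambda*x, 2 = 2*lambda*y, 5 = 2*lambda*z
So x:1 = y:2 = z:5, i.e. x = 1t, y = 2t, z = 5t
Constraint: t^2*(1^2 + 2^2 + 5^2) = 120
  t^2 * 30 = 120  =>  t = sqrt(4)
Maximum = 1*1t + 2*2t + 5*5t = 30*sqrt(4) = 60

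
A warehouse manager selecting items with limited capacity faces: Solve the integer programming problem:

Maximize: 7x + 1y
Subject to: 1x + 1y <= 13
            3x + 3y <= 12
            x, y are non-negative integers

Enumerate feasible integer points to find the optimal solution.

Constraint 1: 1x + 1y <= 13
Constraint 2: 3x + 3y <= 12
Feasible x range (need y >= 0): 0 <= x <= min(13/1, 12/3) => x in {0, ..., 4}.
Enumerate feasible integer points row by row (the coefficient of y is 1 > 0, so for each x the largest feasible y gives the best value):
  x = 0: y <= min((13 - 1*0)/1, (12 - 3*0)/3) => y in {0, ..., 4}; best 7*0 + 1*4 = 4
  x = 1: y <= min((13 - 1*1)/1, (12 - 3*1)/3) => y in {0, ..., 3}; best 7*1 + 1*3 = 10
  x = 2: y <= min((13 - 1*2)/1, (12 - 3*2)/3) => y in {0, ..., 2}; best 7*2 + 1*2 = 16
  x = 3: y <= min((13 - 1*3)/1, (12 - 3*3)/3) => y in {0, ..., 1}; best 7*3 + 1*1 = 22
  x = 4: y <= min((13 - 1*4)/1, (12 - 3*4)/3) => y in {0}; best 7*4 + 1*0 = 28
The maximum 7x + 1y = 28 is achieved at x = 4, y = 0.
Check: 1*4 + 1*0 = 4 <= 13 and 3*4 + 3*0 = 12 <= 12.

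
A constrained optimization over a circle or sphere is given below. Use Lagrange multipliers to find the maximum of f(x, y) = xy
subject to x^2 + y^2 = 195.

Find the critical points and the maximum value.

Lagrange conditions: y = 2*lambda*x and x = 2*lambda*y
If x = 0 then y = 0, violating the constraint, so x, y != 0.
Dividing: y/x = x/y => x^2 = y^2 => y = x or y = -x
Constraint: 2x^2 = 195 => x^2 = 195/2 => x = +/-sqrt(195/2)
Critical points: (sqrt(195/2), sqrt(195/2)), (-sqrt(195/2), -sqrt(195/2)), (sqrt(195/2), -sqrt(195/2)), (-sqrt(195/2), sqrt(195/2))
  y = x:  xy = x^2 = 195/2  at (sqrt(195/2), sqrt(195/2)) and (-sqrt(195/2), -sqrt(195/2))
  y = -x: xy = -x^2 = -195/2 at (sqrt(195/2), -sqrt(195/2)) and (-sqrt(195/2), sqrt(195/2))
Maximum xy = 195/2 at (sqrt(195/2), sqrt(195/2)) and (-sqrt(195/2), -sqrt(195/2))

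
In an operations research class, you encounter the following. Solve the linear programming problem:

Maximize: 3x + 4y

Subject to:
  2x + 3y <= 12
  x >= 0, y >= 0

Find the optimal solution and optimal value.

The feasible region has vertices at [(0, 0), (6, 0), (0, 4)].
Checking objective 3x + 4y at each vertex:
  (0, 0): 3*0 + 4*0 = 0
  (6, 0): 3*6 + 4*0 = 18
  (0, 4): 3*0 + 4*4 = 16
Maximum is 18 at (6, 0).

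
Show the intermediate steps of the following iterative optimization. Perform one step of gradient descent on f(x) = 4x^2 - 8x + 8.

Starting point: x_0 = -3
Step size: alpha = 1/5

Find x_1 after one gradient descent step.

f(x) = 4x^2 - 8x + 8
f'(x) = 8x - 8
f'(-3) = 8*-3 + (-8) = -32
x_1 = x_0 - alpha * f'(x_0) = -3 - 1/5 * -32 = 17/5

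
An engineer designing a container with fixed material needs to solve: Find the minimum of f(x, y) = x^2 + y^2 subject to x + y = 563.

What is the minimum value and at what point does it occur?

Substitute y = 563 - x into f(x,y) = x^2 + y^2:
g(x) = x^2 + (563 - x)^2 = 2x^2 - 1126x + 316969
g'(x) = 4x - 1126 = 0  =>  x = 563/2
y = 563 - 563/2 = 563/2
Minimum value = (563/2)^2 + (563/2)^2 = 316969/2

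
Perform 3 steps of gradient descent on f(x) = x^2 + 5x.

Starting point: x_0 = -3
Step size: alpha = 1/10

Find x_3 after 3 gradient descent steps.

f(x) = x^2 + 5x, f'(x) = 2x + (5)
Step 1: f'(-3) = -1, x_1 = -3 - 1/10 * -1 = -29/10
Step 2: f'(-29/10) = -4/5, x_2 = -29/10 - 1/10 * -4/5 = -141/50
Step 3: f'(-141/50) = -16/25, x_3 = -141/50 - 1/10 * -16/25 = -689/250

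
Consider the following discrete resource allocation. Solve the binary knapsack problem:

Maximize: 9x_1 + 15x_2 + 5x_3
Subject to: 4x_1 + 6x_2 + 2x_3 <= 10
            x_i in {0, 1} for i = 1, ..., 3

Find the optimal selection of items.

Items: item 1 (v=9, w=4), item 2 (v=15, w=6), item 3 (v=5, w=2)
Capacity: 10
Checking all 8 subsets (w = total weight, v = total value):
  {}: w = 0, v = 0
  {1}: w = 4, v = 9
  {2}: w = 6, v = 15
  {3}: w = 2, v = 5
  {1, 2}: w = 10, v = 24
  {1, 3}: w = 6, v = 14
  {2, 3}: w = 8, v = 20
  {1, 2, 3}: w = 12 > 10, infeasible
Best feasible subset: items [1, 2]
Total weight: 10 <= 10, total value: 24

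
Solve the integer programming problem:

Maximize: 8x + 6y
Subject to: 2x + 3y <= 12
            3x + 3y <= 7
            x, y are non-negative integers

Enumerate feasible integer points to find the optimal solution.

Constraint 1: 2x + 3y <= 12
Constraint 2: 3x + 3y <= 7
Feasible x range (need y >= 0): 0 <= x <= min(12/2, 7/3) => x in {0, ..., 2}.
Enumerate feasible integer points row by row (the coefficient of y is 6 > 0, so for each x the largest feasible y gives the best value):
  x = 0: y <= min((12 - 2*0)/3, (7 - 3*0)/3) => y in {0, ..., 2}; best 8*0 + 6*2 = 12
  x = 1: y <= min((12 - 2*1)/3, (7 - 3*1)/3) => y in {0, ..., 1}; best 8*1 + 6*1 = 14
  x = 2: y <= min((12 - 2*2)/3, (7 - 3*2)/3) => y in {0}; best 8*2 + 6*0 = 16
The maximum 8x + 6y = 16 is achieved at x = 2, y = 0.
Check: 2*2 + 3*0 = 4 <= 12 and 3*2 + 3*0 = 6 <= 7.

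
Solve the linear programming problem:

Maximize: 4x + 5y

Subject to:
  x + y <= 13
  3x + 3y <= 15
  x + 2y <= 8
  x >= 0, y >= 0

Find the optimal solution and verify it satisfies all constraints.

Feasible vertices: (0, 0), (0, 4), (2, 3), (5, 0)
Objective 4x + 5y at each vertex:
  (0, 0): 0
  (0, 4): 20
  (2, 3): 23
  (5, 0): 20
Maximum is 23 at (2, 3).
Verify constraints at (x, y) = (2, 3):
  1*2 + 1*3 = 5 <= 13
  3*2 + 3*3 = 15 <= 15 (active)
  1*2 + 2*3 = 8 <= 8 (active)
  x = 2 >= 0, y = 3 >= 0. All constraints satisfied.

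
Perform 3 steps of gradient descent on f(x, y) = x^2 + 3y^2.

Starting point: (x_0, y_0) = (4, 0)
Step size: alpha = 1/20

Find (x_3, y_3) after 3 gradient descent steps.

f(x,y) = x^2 + 3y^2
grad_x = 2x + 0y, grad_y = 6y + 0x
Step 1: grad = (8, 0), (18/5, 0)
Step 2: grad = (36/5, 0), (81/25, 0)
Step 3: grad = (162/25, 0), (729/250, 0)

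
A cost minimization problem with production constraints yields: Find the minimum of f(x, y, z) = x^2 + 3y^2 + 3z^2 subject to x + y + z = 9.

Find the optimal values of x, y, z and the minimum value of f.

Using Lagrange multipliers on f = x^2 + 3y^2 + 3z^2 with constraint x + y + z = 9:
Conditions: 2*1*x = lambda, 2*3*y = lambda, 2*3*z = lambda
So x = lambda/2, y = lambda/6, z = lambda/6
Substituting into constraint: lambda * (5/6) = 9
lambda = 54/5
x = 27/5, y = 9/5, z = 9/5
Minimum value = 243/5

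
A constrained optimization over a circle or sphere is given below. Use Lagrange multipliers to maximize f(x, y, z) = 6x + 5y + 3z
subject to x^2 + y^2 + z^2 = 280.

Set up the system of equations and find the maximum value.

Lagrange conditions: 6 = 2*lambda*x, 5 = 2*lambda*y, 3 = 2*lambda*z
So x:6 = y:5 = z:3, i.e. x = 6t, y = 5t, z = 3t
Constraint: t^2*(6^2 + 5^2 + 3^2) = 280
  t^2 * 70 = 280  =>  t = sqrt(4)
Maximum = 6*6t + 5*5t + 3*3t = 70*sqrt(4) = 140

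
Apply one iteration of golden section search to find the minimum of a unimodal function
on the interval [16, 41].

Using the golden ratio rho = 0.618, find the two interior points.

Golden section search on [16, 41].
Golden ratio rho = 0.618 (approx).
Interior points:
  x_1 = 16 + (1-0.618)*25 = 25.5500
  x_2 = 16 + 0.618*25 = 31.4500
Compare f(x_1) and f(x_2) to determine which subinterval to keep.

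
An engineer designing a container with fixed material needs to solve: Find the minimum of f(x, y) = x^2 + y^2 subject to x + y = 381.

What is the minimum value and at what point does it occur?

Substitute y = 381 - x into f(x,y) = x^2 + y^2:
g(x) = x^2 + (381 - x)^2 = 2x^2 - 762x + 145161
g'(x) = 4x - 762 = 0  =>  x = 381/2
y = 381 - 381/2 = 381/2
Minimum value = (381/2)^2 + (381/2)^2 = 145161/2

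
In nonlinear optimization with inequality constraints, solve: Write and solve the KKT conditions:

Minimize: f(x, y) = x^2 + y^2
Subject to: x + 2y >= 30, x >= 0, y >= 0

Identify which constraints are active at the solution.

KKT conditions for min x^2 + y^2 s.t. 1x + 2y >= 30, x >= 0, y >= 0:
Stationarity: 2x = mu*1 + mu_x, 2y = mu*2 + mu_y, with mu, mu_x, mu_y >= 0
Complementary slackness: mu*(x + 2y - 30) = 0, mu_x*x = 0, mu_y*y = 0
(0, 0) is infeasible (1*0 + 2*0 < 30), so if mu = 0 stationarity would force x = mu_x/2 >= 0, y = mu_y/2 >= 0 with mu_x*x = mu_y*y = 0, i.e. x = y = 0: contradiction. Hence mu > 0 and x + 2y = 30 is active.
Try x > 0, y > 0 (so mu_x = mu_y = 0): x = 1*mu/2, y = 2*mu/2
Substitute: 1*(1*mu/2) + 2*(2*mu/2) = 30
  mu*5/2 = 30 => mu = 12
x* = 6 > 0, y* = 12 > 0, consistent with mu_x = mu_y = 0.
f is convex and the constraints are linear, so this KKT point is the global minimum.
f* = 180
Active constraints: x + 2y >= 30 (holds with equality, mu = 12 > 0); x >= 0 and y >= 0 are inactive (mu_x = mu_y = 0).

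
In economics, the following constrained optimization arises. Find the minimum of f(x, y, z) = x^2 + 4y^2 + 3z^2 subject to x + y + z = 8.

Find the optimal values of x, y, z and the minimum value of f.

Using Lagrange multipliers on f = x^2 + 4y^2 + 3z^2 with constraint x + y + z = 8:
Conditions: 2*1*x = lambda, 2*4*y = lambda, 2*3*z = lambda
So x = lambda/2, y = lambda/8, z = lambda/6
Substituting into constraint: lambda * (19/24) = 8
lambda = 192/19
x = 96/19, y = 24/19, z = 32/19
Minimum value = 768/19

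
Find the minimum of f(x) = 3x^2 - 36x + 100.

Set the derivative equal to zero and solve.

f(x) = 3x^2 - 36x + 100
f'(x) = 6x + (-36) = 0
x = 36/6 = 6
f(6) = -8
Since f''(x) = 6 > 0, this is a minimum.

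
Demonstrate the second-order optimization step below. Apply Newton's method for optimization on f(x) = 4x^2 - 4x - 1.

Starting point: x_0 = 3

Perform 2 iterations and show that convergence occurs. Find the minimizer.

f(x) = 4x^2 - 4x - 1, f'(x) = 8x + (-4), f''(x) = 8
Step 1: f'(3) = 20, x_1 = 3 - 20/8 = 1/2
Step 2: f'(1/2) = 0, x_2 = 1/2 (converged)
Newton's method converges in 1 step for quadratics.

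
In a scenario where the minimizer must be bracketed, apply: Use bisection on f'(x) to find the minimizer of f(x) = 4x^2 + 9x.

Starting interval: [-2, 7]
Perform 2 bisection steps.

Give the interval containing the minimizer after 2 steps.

Finding critical point of f(x) = 4x^2 + 9x using bisection on f'(x) = 8x + 9.
f'(x) = 0 when x = -9/8.
Starting interval: [-2, 7]
Step 1: mid = 5/2, f'(mid) = 29, new interval = [-2, 5/2]
Step 2: mid = 1/4, f'(mid) = 11, new interval = [-2, 1/4]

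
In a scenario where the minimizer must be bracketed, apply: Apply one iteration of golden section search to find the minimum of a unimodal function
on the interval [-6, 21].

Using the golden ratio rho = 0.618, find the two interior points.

Golden section search on [-6, 21].
Golden ratio rho = 0.618 (approx).
Interior points:
  x_1 = -6 + (1-0.618)*27 = 4.3140
  x_2 = -6 + 0.618*27 = 10.6860
Compare f(x_1) and f(x_2) to determine which subinterval to keep.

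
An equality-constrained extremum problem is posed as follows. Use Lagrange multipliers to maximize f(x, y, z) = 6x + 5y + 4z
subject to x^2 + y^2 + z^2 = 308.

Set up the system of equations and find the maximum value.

Lagrange conditions: 6 = 2*lambda*x, 5 = 2*lambda*y, 4 = 2*lambda*z
So x:6 = y:5 = z:4, i.e. x = 6t, y = 5t, z = 4t
Constraint: t^2*(6^2 + 5^2 + 4^2) = 308
  t^2 * 77 = 308  =>  t = sqrt(4)
Maximum = 6*6t + 5*5t + 4*4t = 77*sqrt(4) = 154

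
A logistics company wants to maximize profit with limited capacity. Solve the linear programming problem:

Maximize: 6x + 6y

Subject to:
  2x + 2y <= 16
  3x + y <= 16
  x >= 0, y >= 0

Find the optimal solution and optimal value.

Feasible vertices: (0, 0), (0, 8), (4, 4), (16/3, 0)
Objective 6x + 6y at each:
  (0, 0): 0
  (0, 8): 48
  (4, 4): 48
  (16/3, 0): 32
Maximum is 48 at (0, 8).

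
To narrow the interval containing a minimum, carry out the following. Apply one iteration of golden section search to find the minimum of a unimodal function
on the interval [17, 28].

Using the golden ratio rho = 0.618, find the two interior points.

Golden section search on [17, 28].
Golden ratio rho = 0.618 (approx).
Interior points:
  x_1 = 17 + (1-0.618)*11 = 21.2020
  x_2 = 17 + 0.618*11 = 23.7980
Compare f(x_1) and f(x_2) to determine which subinterval to keep.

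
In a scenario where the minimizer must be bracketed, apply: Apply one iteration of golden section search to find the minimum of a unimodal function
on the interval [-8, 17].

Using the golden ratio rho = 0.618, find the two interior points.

Golden section search on [-8, 17].
Golden ratio rho = 0.618 (approx).
Interior points:
  x_1 = -8 + (1-0.618)*25 = 1.5500
  x_2 = -8 + 0.618*25 = 7.4500
Compare f(x_1) and f(x_2) to determine which subinterval to keep.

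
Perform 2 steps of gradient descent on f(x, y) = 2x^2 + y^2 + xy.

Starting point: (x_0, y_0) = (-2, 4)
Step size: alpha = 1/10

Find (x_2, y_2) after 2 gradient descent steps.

f(x,y) = 2x^2 + y^2 + xy
grad_x = 4x + 1y, grad_y = 2y + 1x
Step 1: grad = (-4, 6), (-8/5, 17/5)
Step 2: grad = (-3, 26/5), (-13/10, 72/25)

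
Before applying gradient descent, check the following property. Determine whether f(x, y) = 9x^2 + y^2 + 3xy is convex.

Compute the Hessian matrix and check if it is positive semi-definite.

f(x,y) = 9x^2 + y^2 + 3xy
Hessian H = [[18, 3], [3, 2]]
trace(H) = 20, det(H) = 27
Eigenvalues: (20 +/- sqrt(292)) / 2 = 18.54, 1.456
Since both eigenvalues > 0, f is convex.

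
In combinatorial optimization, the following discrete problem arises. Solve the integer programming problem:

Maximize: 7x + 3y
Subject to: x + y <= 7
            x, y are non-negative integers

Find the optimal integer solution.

Objective: 7x + 3y, constraint: x + y <= 7
Coefficient of x is 7 >= coefficient of y is 3, so allocate the entire budget to x.
Optimal: x = 7, y = 0, value = 49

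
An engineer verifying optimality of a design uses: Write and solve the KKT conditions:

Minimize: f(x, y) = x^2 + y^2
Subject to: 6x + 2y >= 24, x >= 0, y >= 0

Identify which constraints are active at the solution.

KKT conditions for min x^2 + y^2 s.t. 6x + 2y >= 24, x >= 0, y >= 0:
Stationarity: 2x = mu*6 + mu_x, 2y = mu*2 + mu_y, with mu, mu_x, mu_y >= 0
Complementary slackness: mu*(6x + 2y - 24) = 0, mu_x*x = 0, mu_y*y = 0
(0, 0) is infeasible (6*0 + 2*0 < 24), so if mu = 0 stationarity would force x = mu_x/2 >= 0, y = mu_y/2 >= 0 with mu_x*x = mu_y*y = 0, i.e. x = y = 0: contradiction. Hence mu > 0 and 6x + 2y = 24 is active.
Try x > 0, y > 0 (so mu_x = mu_y = 0): x = 6*mu/2, y = 2*mu/2
Substitute: 6*(6*mu/2) + 2*(2*mu/2) = 24
  mu*40/2 = 24 => mu = 6/5
x* = 18/5 > 0, y* = 6/5 > 0, consistent with mu_x = mu_y = 0.
f is convex and the constraints are linear, so this KKT point is the global minimum.
f* = 72/5
Active constraints: 6x + 2y >= 24 (holds with equality, mu = 6/5 > 0); x >= 0 and y >= 0 are inactive (mu_x = mu_y = 0).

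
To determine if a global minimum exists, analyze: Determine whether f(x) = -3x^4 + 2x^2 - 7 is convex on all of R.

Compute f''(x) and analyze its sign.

f(x) = -3x^4 + 2x^2 - 7
f'(x) = -12x^3 + 4x
f''(x) = -36x^2 + 4
f''(x) = -36x^2 + 4 -> -inf as |x| -> inf
Therefore, f is not globally convex on R.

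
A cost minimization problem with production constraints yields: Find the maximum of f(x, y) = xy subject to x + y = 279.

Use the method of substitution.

Substitute y = 279 - x into f(x,y) = xy:
g(x) = x(279 - x) = 279x - x^2
g'(x) = 279 - 2x = 0  =>  x = 279/2
y = 279 - 279/2 = 279/2
Maximum value = (279/2) * (279/2) = 77841/4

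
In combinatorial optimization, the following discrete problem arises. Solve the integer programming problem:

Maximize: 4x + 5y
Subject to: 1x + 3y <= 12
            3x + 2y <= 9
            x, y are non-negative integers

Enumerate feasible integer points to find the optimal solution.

Constraint 1: 1x + 3y <= 12
Constraint 2: 3x + 2y <= 9
Feasible x range (need y >= 0): 0 <= x <= min(12/1, 9/3) => x in {0, ..., 3}.
Enumerate feasible integer points row by row (the coefficient of y is 5 > 0, so for each x the largest feasible y gives the best value):
  x = 0: y <= min((12 - 1*0)/3, (9 - 3*0)/2) => y in {0, ..., 4}; best 4*0 + 5*4 = 20
  x = 1: y <= min((12 - 1*1)/3, (9 - 3*1)/2) => y in {0, ..., 3}; best 4*1 + 5*3 = 19
  x = 2: y <= min((12 - 1*2)/3, (9 - 3*2)/2) => y in {0, ..., 1}; best 4*2 + 5*1 = 13
  x = 3: y <= min((12 - 1*3)/3, (9 - 3*3)/2) => y in {0}; best 4*3 + 5*0 = 12
The maximum 4x + 5y = 20 is achieved at x = 0, y = 4.
Check: 1*0 + 3*4 = 12 <= 12 and 3*0 + 2*4 = 8 <= 9.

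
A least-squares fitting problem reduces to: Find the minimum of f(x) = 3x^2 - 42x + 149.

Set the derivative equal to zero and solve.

f(x) = 3x^2 - 42x + 149
f'(x) = 6x + (-42) = 0
x = 42/6 = 7
f(7) = 2
Since f''(x) = 6 > 0, this is a minimum.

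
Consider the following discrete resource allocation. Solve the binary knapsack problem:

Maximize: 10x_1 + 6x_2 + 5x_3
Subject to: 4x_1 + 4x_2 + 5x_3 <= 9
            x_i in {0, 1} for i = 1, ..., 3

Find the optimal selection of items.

Items: item 1 (v=10, w=4), item 2 (v=6, w=4), item 3 (v=5, w=5)
Capacity: 9
Checking all 8 subsets (w = total weight, v = total value):
  {}: w = 0, v = 0
  {1}: w = 4, v = 10
  {2}: w = 4, v = 6
  {3}: w = 5, v = 5
  {1, 2}: w = 8, v = 16
  {1, 3}: w = 9, v = 15
  {2, 3}: w = 9, v = 11
  {1, 2, 3}: w = 13 > 9, infeasible
Best feasible subset: items [1, 2]
Total weight: 8 <= 9, total value: 16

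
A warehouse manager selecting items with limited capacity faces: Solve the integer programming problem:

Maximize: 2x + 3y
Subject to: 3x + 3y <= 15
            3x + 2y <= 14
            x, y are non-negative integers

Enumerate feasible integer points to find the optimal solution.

Constraint 1: 3x + 3y <= 15
Constraint 2: 3x + 2y <= 14
Feasible x range (need y >= 0): 0 <= x <= min(15/3, 14/3) => x in {0, ..., 4}.
Enumerate feasible integer points row by row (the coefficient of y is 3 > 0, so for each x the largest feasible y gives the best value):
  x = 0: y <= min((15 - 3*0)/3, (14 - 3*0)/2) => y in {0, ..., 5}; best 2*0 + 3*5 = 15
  x = 1: y <= min((15 - 3*1)/3, (14 - 3*1)/2) => y in {0, ..., 4}; best 2*1 + 3*4 = 14
  x = 2: y <= min((15 - 3*2)/3, (14 - 3*2)/2) => y in {0, ..., 3}; best 2*2 + 3*3 = 13
  x = 3: y <= min((15 - 3*3)/3, (14 - 3*3)/2) => y in {0, ..., 2}; best 2*3 + 3*2 = 12
  x = 4: y <= min((15 - 3*4)/3, (14 - 3*4)/2) => y in {0, ..., 1}; best 2*4 + 3*1 = 11
The maximum 2x + 3y = 15 is achieved at x = 0, y = 5.
Check: 3*0 + 3*5 = 15 <= 15 and 3*0 + 2*5 = 10 <= 14.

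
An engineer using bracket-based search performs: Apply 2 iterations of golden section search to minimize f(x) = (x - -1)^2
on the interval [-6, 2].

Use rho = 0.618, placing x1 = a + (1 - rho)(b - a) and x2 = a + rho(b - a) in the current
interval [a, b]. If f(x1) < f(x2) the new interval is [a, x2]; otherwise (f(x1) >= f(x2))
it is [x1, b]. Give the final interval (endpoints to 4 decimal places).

Golden section search for min of f(x) = (x - -1)^2 on [-6, 2].
Each step: x1 = a + (1 - rho)(b - a), x2 = a + rho(b - a); if f(x1) < f(x2) keep [a, x2], otherwise keep [x1, b].
Step 1: [-6.0000, 2.0000], x1=-2.9440 (f=3.7791), x2=-1.0560 (f=0.0031); f(x1) > f(x2) => keep [-2.9440, 2.0000]
Step 2: [-2.9440, 2.0000], x1=-1.0554 (f=0.0031), x2=0.1114 (f=1.2352); f(x1) < f(x2) => keep [-2.9440, 0.1114]
Final interval: [-2.9440, 0.1114]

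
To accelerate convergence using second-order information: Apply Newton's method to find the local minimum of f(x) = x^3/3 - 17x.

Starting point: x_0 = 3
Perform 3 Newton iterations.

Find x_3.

f(x) = x^3/3 - 17x
f'(x) = x^2 - 17, f''(x) = 2x
Newton update: x_{n+1} = x_n - (x_n^2 - 17)/(2*x_n)
Step 1: x_0 = 3, f'=-8, f''=6, x_1 = 13/3
Step 2: x_1 = 13/3, f'=16/9, f''=26/3, x_2 = 161/39
Step 3: x_2 = 161/39, f'=64/1521, f''=322/39, x_3 = 25889/6279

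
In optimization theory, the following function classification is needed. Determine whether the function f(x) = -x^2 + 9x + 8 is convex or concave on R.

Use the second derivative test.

f(x) = -x^2 + 9x + 8
f'(x) = -2x + 9
f''(x) = -2
Since f''(x) = -2 < 0 for all x, f is concave on R.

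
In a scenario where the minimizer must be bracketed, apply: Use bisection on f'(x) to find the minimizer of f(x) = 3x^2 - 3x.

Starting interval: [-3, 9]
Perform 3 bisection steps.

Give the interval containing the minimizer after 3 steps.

Finding critical point of f(x) = 3x^2 - 3x using bisection on f'(x) = 6x + -3.
f'(x) = 0 when x = 1/2.
Starting interval: [-3, 9]
Step 1: mid = 3, f'(mid) = 15, new interval = [-3, 3]
Step 2: mid = 0, f'(mid) = -3, new interval = [0, 3]
Step 3: mid = 3/2, f'(mid) = 6, new interval = [0, 3/2]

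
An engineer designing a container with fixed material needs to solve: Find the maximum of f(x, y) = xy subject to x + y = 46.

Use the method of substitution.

Substitute y = 46 - x into f(x,y) = xy:
g(x) = x(46 - x) = 46x - x^2
g'(x) = 46 - 2x = 0  =>  x = 23
y = 46 - 23 = 23
Maximum value = 23 * 23 = 529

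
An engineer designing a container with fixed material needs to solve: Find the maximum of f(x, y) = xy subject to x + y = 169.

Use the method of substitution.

Substitute y = 169 - x into f(x,y) = xy:
g(x) = x(169 - x) = 169x - x^2
g'(x) = 169 - 2x = 0  =>  x = 169/2
y = 169 - 169/2 = 169/2
Maximum value = (169/2) * (169/2) = 28561/4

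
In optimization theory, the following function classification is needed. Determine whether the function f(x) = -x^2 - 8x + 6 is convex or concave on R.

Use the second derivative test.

f(x) = -x^2 - 8x + 6
f'(x) = -2x - 8
f''(x) = -2
Since f''(x) = -2 < 0 for all x, f is concave on R.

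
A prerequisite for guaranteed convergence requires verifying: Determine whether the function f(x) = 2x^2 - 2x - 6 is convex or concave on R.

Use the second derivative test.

f(x) = 2x^2 - 2x - 6
f'(x) = 4x - 2
f''(x) = 4
Since f''(x) = 4 > 0 for all x, f is convex on R.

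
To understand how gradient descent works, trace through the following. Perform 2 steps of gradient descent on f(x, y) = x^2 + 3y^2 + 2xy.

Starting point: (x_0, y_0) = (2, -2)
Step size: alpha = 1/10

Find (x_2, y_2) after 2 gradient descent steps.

f(x,y) = x^2 + 3y^2 + 2xy
grad_x = 2x + 2y, grad_y = 6y + 2x
Step 1: grad = (0, -8), (2, -6/5)
Step 2: grad = (8/5, -16/5), (46/25, -22/25)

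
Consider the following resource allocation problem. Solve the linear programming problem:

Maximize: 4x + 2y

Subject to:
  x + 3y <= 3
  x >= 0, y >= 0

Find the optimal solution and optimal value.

The feasible region has vertices at [(0, 0), (3, 0), (0, 1)].
Checking objective 4x + 2y at each vertex:
  (0, 0): 4*0 + 2*0 = 0
  (3, 0): 4*3 + 2*0 = 12
  (0, 1): 4*0 + 2*1 = 2
Maximum is 12 at (3, 0).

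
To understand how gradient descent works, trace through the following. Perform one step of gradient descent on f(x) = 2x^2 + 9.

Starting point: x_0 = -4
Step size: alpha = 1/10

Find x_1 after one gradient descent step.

f(x) = 2x^2 + 9
f'(x) = 4x + 0
f'(-4) = 4*-4 + (0) = -16
x_1 = x_0 - alpha * f'(x_0) = -4 - 1/10 * -16 = -12/5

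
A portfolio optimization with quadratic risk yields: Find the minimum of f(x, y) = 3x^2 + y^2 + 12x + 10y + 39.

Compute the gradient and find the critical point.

f(x,y) = 3x^2 + y^2 + 12x + 10y + 39
df/dx = 6x + (12) = 0  =>  x = -2
df/dy = 2y + (10) = 0  =>  y = -5
f(-2, -5) = 3*(-2)^2 + 1*(-5)^2 + 12*(-2) + 10*(-5) + 39 = 2
Hessian is diagonal with entries 6, 2 > 0, so this is a minimum.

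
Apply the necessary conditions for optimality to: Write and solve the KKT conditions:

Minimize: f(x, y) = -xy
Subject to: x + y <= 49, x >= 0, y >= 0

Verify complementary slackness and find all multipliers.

Problem: min -xy s.t. x + y <= 49 (multiplier lambda), x >= 0 (mu_x), y >= 0 (mu_y)
KKT stationarity: -y + lambda - mu_x = 0, -x + lambda - mu_y = 0, with lambda, mu_x, mu_y >= 0
Complementary slackness: lambda*(x + y - 49) = 0, mu_x*x = 0, mu_y*y = 0
If lambda = 0: y = -mu_x <= 0 and x = -mu_y <= 0 force x = y = 0 with f = 0; but x = y = 49/2 is feasible with f = -2401/4 < 0, so this is not the minimum. Hence lambda > 0 and x + y = 49.
Try x > 0, y > 0 (so mu_x = mu_y = 0): y = lambda, x = lambda => x = y = lambda
x + y = 49 => 2*lambda = 49 => lambda = 49/2
x* = y* = 49/2 > 0, consistent with mu_x = mu_y = 0.
(Any feasible point with x = 0 or y = 0 has f = 0 > -2401/4, so the minimum is not on those boundaries.)
min(-xy) = -2401/4 (i.e. max xy = 2401/4)
Multipliers: lambda = 49/2, mu_x = 0, mu_y = 0
Complementary slackness: lambda*(x + y - 49) = 49/2*(49/2 + 49/2 - 49) = 0, mu_x*x = 0*49/2 = 0, mu_y*y = 0*49/2 = 0. Satisfied.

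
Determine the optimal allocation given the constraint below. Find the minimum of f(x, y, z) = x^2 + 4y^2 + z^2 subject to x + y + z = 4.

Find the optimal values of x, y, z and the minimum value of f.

Using Lagrange multipliers on f = x^2 + 4y^2 + z^2 with constraint x + y + z = 4:
Conditions: 2*1*x = lambda, 2*4*y = lambda, 2*1*z = lambda
So x = lambda/2, y = lambda/8, z = lambda/2
Substituting into constraint: lambda * (9/8) = 4
lambda = 32/9
x = 16/9, y = 4/9, z = 16/9
Minimum value = 64/9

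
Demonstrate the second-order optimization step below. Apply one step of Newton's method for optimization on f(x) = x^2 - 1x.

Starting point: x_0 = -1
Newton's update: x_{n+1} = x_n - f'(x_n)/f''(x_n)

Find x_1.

f(x) = x^2 - 1x
f'(x) = 2x + (-1), f''(x) = 2
Newton step: x_1 = x_0 - f'(x_0)/f''(x_0)
f'(-1) = -3
x_1 = -1 - -3/2 = 1/2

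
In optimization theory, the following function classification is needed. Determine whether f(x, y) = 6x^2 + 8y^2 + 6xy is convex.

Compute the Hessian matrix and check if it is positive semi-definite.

f(x,y) = 6x^2 + 8y^2 + 6xy
Hessian H = [[12, 6], [6, 16]]
trace(H) = 28, det(H) = 156
Eigenvalues: (28 +/- sqrt(160)) / 2 = 20.32, 7.675
Since both eigenvalues > 0, f is convex.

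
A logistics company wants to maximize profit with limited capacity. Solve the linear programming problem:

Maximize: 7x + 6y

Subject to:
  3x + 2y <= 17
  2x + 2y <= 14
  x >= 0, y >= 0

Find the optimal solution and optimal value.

Feasible vertices: (0, 0), (0, 7), (3, 4), (17/3, 0)
Objective 7x + 6y at each:
  (0, 0): 0
  (0, 7): 42
  (3, 4): 45
  (17/3, 0): 119/3
Maximum is 45 at (3, 4).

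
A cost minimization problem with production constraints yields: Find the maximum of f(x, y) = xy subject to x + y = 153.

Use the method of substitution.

Substitute y = 153 - x into f(x,y) = xy:
g(x) = x(153 - x) = 153x - x^2
g'(x) = 153 - 2x = 0  =>  x = 153/2
y = 153 - 153/2 = 153/2
Maximum value = (153/2) * (153/2) = 23409/4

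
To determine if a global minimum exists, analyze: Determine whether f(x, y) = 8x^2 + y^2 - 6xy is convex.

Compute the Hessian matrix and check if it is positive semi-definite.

f(x,y) = 8x^2 + y^2 - 6xy
Hessian H = [[16, -6], [-6, 2]]
trace(H) = 18, det(H) = -4
Eigenvalues: (18 +/- sqrt(340)) / 2 = 18.22, -0.2195
Since not both eigenvalues positive, f is neither convex nor concave.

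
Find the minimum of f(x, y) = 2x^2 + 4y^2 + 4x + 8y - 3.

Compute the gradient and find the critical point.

f(x,y) = 2x^2 + 4y^2 + 4x + 8y - 3
df/dx = 4x + (4) = 0  =>  x = -1
df/dy = 8y + (8) = 0  =>  y = -1
f(-1, -1) = 2*(-1)^2 + 4*(-1)^2 + 4*(-1) + 8*(-1) + -3 = -9
Hessian is diagonal with entries 4, 8 > 0, so this is a minimum.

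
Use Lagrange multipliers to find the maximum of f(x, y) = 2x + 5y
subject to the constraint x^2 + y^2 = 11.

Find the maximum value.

Set up Lagrange conditions: grad f = lambda * grad g
  2 = 2*lambda*x
  5 = 2*lambda*y
From these: x/y = 2/5, so x = 2t, y = 5t for some t.
Substitute into constraint: (2t)^2 + (5t)^2 = 11
  t^2 * 29 = 11
  t = sqrt(11/29)
Maximum = 2*x + 5*y = (2^2 + 5^2)*t = 29 * sqrt(11/29) = sqrt(319)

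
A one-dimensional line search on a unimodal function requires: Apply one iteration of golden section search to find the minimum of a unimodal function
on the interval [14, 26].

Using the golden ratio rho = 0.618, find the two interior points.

Golden section search on [14, 26].
Golden ratio rho = 0.618 (approx).
Interior points:
  x_1 = 14 + (1-0.618)*12 = 18.5840
  x_2 = 14 + 0.618*12 = 21.4160
Compare f(x_1) and f(x_2) to determine which subinterval to keep.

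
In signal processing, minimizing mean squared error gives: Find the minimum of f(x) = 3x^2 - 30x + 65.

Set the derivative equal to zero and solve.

f(x) = 3x^2 - 30x + 65
f'(x) = 6x + (-30) = 0
x = 30/6 = 5
f(5) = -10
Since f''(x) = 6 > 0, this is a minimum.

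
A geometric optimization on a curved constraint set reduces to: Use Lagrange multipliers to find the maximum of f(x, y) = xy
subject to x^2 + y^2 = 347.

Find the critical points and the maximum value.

Lagrange conditions: y = 2*lambda*x and x = 2*lambda*y
If x = 0 then y = 0, violating the constraint, so x, y != 0.
Dividing: y/x = x/y => x^2 = y^2 => y = x or y = -x
Constraint: 2x^2 = 347 => x^2 = 347/2 => x = +/-sqrt(347/2)
Critical points: (sqrt(347/2), sqrt(347/2)), (-sqrt(347/2), -sqrt(347/2)), (sqrt(347/2), -sqrt(347/2)), (-sqrt(347/2), sqrt(347/2))
  y = x:  xy = x^2 = 347/2  at (sqrt(347/2), sqrt(347/2)) and (-sqrt(347/2), -sqrt(347/2))
  y = -x: xy = -x^2 = -347/2 at (sqrt(347/2), -sqrt(347/2)) and (-sqrt(347/2), sqrt(347/2))
Maximum xy = 347/2 at (sqrt(347/2), sqrt(347/2)) and (-sqrt(347/2), -sqrt(347/2))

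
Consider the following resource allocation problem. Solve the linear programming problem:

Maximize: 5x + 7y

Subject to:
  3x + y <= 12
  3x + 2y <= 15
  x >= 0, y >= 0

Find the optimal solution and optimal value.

Feasible vertices: (0, 0), (0, 15/2), (3, 3), (4, 0)
Objective 5x + 7y at each:
  (0, 0): 0
  (0, 15/2): 105/2
  (3, 3): 36
  (4, 0): 20
Maximum is 105/2 at (0, 15/2).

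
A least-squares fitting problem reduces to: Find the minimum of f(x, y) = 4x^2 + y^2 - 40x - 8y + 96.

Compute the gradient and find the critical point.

f(x,y) = 4x^2 + y^2 - 40x - 8y + 96
df/dx = 8x + (-40) = 0  =>  x = 5
df/dy = 2y + (-8) = 0  =>  y = 4
f(5, 4) = 4*(5)^2 + 1*(4)^2 + -40*(5) + -8*(4) + 96 = -20
Hessian is diagonal with entries 8, 2 > 0, so this is a minimum.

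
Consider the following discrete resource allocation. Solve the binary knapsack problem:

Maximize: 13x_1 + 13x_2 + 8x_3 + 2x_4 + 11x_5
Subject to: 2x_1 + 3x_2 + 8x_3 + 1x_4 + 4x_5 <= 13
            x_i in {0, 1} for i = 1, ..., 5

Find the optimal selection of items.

Items: item 1 (v=13, w=2), item 2 (v=13, w=3), item 3 (v=8, w=8), item 4 (v=2, w=1), item 5 (v=11, w=4)
Capacity: 13
Checking all 32 subsets (w = total weight, v = total value):
  {}: w = 0, v = 0
  {1}: w = 2, v = 13
  {2}: w = 3, v = 13
  {3}: w = 8, v = 8
  {4}: w = 1, v = 2
  {5}: w = 4, v = 11
  {1, 2}: w = 5, v = 26
  {1, 3}: w = 10, v = 21
  {1, 4}: w = 3, v = 15
  {1, 5}: w = 6, v = 24
  {2, 3}: w = 11, v = 21
  {2, 4}: w = 4, v = 15
  {2, 5}: w = 7, v = 24
  {3, 4}: w = 9, v = 10
  {3, 5}: w = 12, v = 19
  {4, 5}: w = 5, v = 13
  {1, 2, 3}: w = 13, v = 34
  {1, 2, 4}: w = 6, v = 28
  {1, 2, 5}: w = 9, v = 37
  {1, 3, 4}: w = 11, v = 23
  {1, 3, 5}: w = 14 > 13, infeasible
  {1, 4, 5}: w = 7, v = 26
  {2, 3, 4}: w = 12, v = 23
  {2, 3, 5}: w = 15 > 13, infeasible
  {2, 4, 5}: w = 8, v = 26
  {3, 4, 5}: w = 13, v = 21
  {1, 2, 3, 4}: w = 14 > 13, infeasible
  {1, 2, 3, 5}: w = 17 > 13, infeasible
  {1, 2, 4, 5}: w = 10, v = 39
  {1, 3, 4, 5}: w = 15 > 13, infeasible
  {2, 3, 4, 5}: w = 16 > 13, infeasible
  {1, 2, 3, 4, 5}: w = 18 > 13, infeasible
Best feasible subset: items [1, 2, 4, 5]
Total weight: 10 <= 13, total value: 39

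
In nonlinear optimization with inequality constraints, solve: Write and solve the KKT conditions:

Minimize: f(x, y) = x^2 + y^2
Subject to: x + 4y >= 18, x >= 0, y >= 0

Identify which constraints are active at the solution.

KKT conditions for min x^2 + y^2 s.t. 1x + 4y >= 18, x >= 0, y >= 0:
Stationarity: 2x = mu*1 + mu_x, 2y = mu*4 + mu_y, with mu, mu_x, mu_y >= 0
Complementary slackness: mu*(x + 4y - 18) = 0, mu_x*x = 0, mu_y*y = 0
(0, 0) is infeasible (1*0 + 4*0 < 18), so if mu = 0 stationarity would force x = mu_x/2 >= 0, y = mu_y/2 >= 0 with mu_x*x = mu_y*y = 0, i.e. x = y = 0: contradiction. Hence mu > 0 and x + 4y = 18 is active.
Try x > 0, y > 0 (so mu_x = mu_y = 0): x = 1*mu/2, y = 4*mu/2
Substitute: 1*(1*mu/2) + 4*(4*mu/2) = 18
  mu*17/2 = 18 => mu = 36/17
x* = 18/17 > 0, y* = 72/17 > 0, consistent with mu_x = mu_y = 0.
f is convex and the constraints are linear, so this KKT point is the global minimum.
f* = 324/17
Active constraints: x + 4y >= 18 (holds with equality, mu = 36/17 > 0); x >= 0 and y >= 0 are inactive (mu_x = mu_y = 0).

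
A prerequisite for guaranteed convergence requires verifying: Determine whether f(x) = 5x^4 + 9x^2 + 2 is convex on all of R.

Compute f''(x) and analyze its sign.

f(x) = 5x^4 + 9x^2 + 2
f'(x) = 20x^3 + 18x
f''(x) = 60x^2 + 18
f''(x) = 60x^2 + 18 >= 18 > 0 for all x
Therefore, f is convex on R.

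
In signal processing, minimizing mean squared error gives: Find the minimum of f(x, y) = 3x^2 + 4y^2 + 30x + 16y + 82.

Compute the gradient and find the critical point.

f(x,y) = 3x^2 + 4y^2 + 30x + 16y + 82
df/dx = 6x + (30) = 0  =>  x = -5
df/dy = 8y + (16) = 0  =>  y = -2
f(-5, -2) = 3*(-5)^2 + 4*(-2)^2 + 30*(-5) + 16*(-2) + 82 = -9
Hessian is diagonal with entries 6, 8 > 0, so this is a minimum.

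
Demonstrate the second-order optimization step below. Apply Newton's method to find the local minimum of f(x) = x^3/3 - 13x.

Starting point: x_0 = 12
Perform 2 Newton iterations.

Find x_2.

f(x) = x^3/3 - 13x
f'(x) = x^2 - 13, f''(x) = 2x
Newton update: x_{n+1} = x_n - (x_n^2 - 13)/(2*x_n)
Step 1: x_0 = 12, f'=131, f''=24, x_1 = 157/24
Step 2: x_1 = 157/24, f'=17161/576, f''=157/12, x_2 = 32137/7536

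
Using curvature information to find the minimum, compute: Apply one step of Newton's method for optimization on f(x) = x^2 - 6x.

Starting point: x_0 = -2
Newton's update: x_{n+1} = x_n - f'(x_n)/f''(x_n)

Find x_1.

f(x) = x^2 - 6x
f'(x) = 2x + (-6), f''(x) = 2
Newton step: x_1 = x_0 - f'(x_0)/f''(x_0)
f'(-2) = -10
x_1 = -2 - -10/2 = 3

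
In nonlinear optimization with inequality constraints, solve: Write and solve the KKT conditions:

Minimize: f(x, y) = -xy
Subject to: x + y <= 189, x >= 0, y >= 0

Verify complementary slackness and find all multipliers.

Problem: min -xy s.t. x + y <= 189 (multiplier lambda), x >= 0 (mu_x), y >= 0 (mu_y)
KKT stationarity: -y + lambda - mu_x = 0, -x + lambda - mu_y = 0, with lambda, mu_x, mu_y >= 0
Complementary slackness: lambda*(x + y - 189) = 0, mu_x*x = 0, mu_y*y = 0
If lambda = 0: y = -mu_x <= 0 and x = -mu_y <= 0 force x = y = 0 with f = 0; but x = y = 189/2 is feasible with f = -35721/4 < 0, so this is not the minimum. Hence lambda > 0 and x + y = 189.
Try x > 0, y > 0 (so mu_x = mu_y = 0): y = lambda, x = lambda => x = y = lambda
x + y = 189 => 2*lambda = 189 => lambda = 189/2
x* = y* = 189/2 > 0, consistent with mu_x = mu_y = 0.
(Any feasible point with x = 0 or y = 0 has f = 0 > -35721/4, so the minimum is not on those boundaries.)
min(-xy) = -35721/4 (i.e. max xy = 35721/4)
Multipliers: lambda = 189/2, mu_x = 0, mu_y = 0
Complementary slackness: lambda*(x + y - 189) = 189/2*(189/2 + 189/2 - 189) = 0, mu_x*x = 0*189/2 = 0, mu_y*y = 0*189/2 = 0. Satisfied.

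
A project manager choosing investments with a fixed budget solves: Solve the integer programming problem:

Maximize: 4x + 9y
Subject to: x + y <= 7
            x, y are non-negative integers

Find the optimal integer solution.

Objective: 4x + 9y, constraint: x + y <= 7
Coefficient of y is 9 > coefficient of x is 4, so allocate the entire budget to y.
Optimal: x = 0, y = 7, value = 63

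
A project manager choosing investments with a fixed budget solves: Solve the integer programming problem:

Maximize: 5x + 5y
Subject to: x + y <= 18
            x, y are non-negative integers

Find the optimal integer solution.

Objective: 5x + 5y, constraint: x + y <= 18
Coefficient of x is 5 >= coefficient of y is 5, so allocate the entire budget to x.
Optimal: x = 18, y = 0, value = 90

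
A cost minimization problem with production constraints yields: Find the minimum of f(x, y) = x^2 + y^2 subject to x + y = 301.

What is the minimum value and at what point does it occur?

Substitute y = 301 - x into f(x,y) = x^2 + y^2:
g(x) = x^2 + (301 - x)^2 = 2x^2 - 602x + 90601
g'(x) = 4x - 602 = 0  =>  x = 301/2
y = 301 - 301/2 = 301/2
Minimum value = (301/2)^2 + (301/2)^2 = 90601/2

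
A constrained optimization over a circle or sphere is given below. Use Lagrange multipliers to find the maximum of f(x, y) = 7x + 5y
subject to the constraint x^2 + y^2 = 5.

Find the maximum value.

Set up Lagrange conditions: grad f = lambda * grad g
  7 = 2*lambda*x
  5 = 2*lambda*y
From these: x/y = 7/5, so x = 7t, y = 5t for some t.
Substitute into constraint: (7t)^2 + (5t)^2 = 5
  t^2 * 74 = 5
  t = sqrt(5/74)
Maximum = 7*x + 5*y = (7^2 + 5^2)*t = 74 * sqrt(5/74) = sqrt(370)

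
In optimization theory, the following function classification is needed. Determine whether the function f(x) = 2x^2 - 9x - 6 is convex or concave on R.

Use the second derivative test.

f(x) = 2x^2 - 9x - 6
f'(x) = 4x - 9
f''(x) = 4
Since f''(x) = 4 > 0 for all x, f is convex on R.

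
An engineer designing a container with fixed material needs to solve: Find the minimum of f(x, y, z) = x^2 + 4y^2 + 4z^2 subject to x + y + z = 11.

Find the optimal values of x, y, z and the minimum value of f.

Using Lagrange multipliers on f = x^2 + 4y^2 + 4z^2 with constraint x + y + z = 11:
Conditions: 2*1*x = lambda, 2*4*y = lambda, 2*4*z = lambda
So x = lambda/2, y = lambda/8, z = lambda/8
Substituting into constraint: lambda * (3/4) = 11
lambda = 44/3
x = 22/3, y = 11/6, z = 11/6
Minimum value = 242/3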